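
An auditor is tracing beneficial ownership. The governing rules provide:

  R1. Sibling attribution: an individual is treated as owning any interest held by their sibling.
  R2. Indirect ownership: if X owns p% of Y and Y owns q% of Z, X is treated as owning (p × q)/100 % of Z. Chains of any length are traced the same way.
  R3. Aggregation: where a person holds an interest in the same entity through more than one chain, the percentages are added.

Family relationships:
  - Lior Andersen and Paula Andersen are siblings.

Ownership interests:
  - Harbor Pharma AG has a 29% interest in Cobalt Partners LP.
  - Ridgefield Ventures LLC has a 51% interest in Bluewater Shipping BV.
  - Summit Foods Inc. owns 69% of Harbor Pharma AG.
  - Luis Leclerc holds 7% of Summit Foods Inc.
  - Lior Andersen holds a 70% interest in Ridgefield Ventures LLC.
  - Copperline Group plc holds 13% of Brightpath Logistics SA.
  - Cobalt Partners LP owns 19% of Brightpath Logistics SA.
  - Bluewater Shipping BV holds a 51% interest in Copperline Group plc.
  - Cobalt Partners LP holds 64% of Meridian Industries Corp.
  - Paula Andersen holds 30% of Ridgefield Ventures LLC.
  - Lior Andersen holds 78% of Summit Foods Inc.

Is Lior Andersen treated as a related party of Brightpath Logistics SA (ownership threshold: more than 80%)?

No

By sibling attribution (R1), Lior Andersen is treated as also owning Paula Andersen's interest in Ridgefield Ventures LLC, giving 70% + 30% = 100%.
Chain via Ridgefield Ventures LLC → Bluewater Shipping BV → Copperline Group plc (R2): 100% × 51% × 51% × 13% = 3.3813% of Brightpath Logistics SA.
Chain via Summit Foods Inc. → Harbor Pharma AG → Cobalt Partners LP (R2): 78% × 69% × 29% × 19% = 2.965482% of Brightpath Logistics SA.
Aggregating (R3): 3.3813% + 2.965482% = 6.346782%.
6.346782% does not exceed the 80% threshold, so Lior is not a related party to Brightpath Logistics SA.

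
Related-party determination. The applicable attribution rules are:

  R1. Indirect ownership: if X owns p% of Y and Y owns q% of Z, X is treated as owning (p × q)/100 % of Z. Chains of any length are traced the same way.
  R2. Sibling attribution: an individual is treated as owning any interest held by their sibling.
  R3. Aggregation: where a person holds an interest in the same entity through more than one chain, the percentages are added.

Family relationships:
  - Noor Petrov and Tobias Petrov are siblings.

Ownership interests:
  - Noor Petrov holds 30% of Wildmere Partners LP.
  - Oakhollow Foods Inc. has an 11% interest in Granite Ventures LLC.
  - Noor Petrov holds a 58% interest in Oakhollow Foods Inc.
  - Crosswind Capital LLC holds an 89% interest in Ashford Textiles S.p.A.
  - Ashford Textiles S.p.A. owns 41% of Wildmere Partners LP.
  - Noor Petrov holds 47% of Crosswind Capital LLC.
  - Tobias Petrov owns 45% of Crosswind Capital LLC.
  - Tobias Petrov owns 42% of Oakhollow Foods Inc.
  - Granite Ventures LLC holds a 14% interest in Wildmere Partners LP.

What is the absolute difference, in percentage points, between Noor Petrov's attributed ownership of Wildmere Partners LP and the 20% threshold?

45.1108

By sibling attribution (R2), Noor Petrov is treated as also owning Tobias Petrov's interest in Crosswind Capital LLC, giving 47% + 45% = 92%.
By sibling attribution (R2), Noor Petrov is treated as also owning Tobias Petrov's interest in Oakhollow Foods Inc, giving 58% + 42% = 100%.
Chain via Crosswind Capital LLC → Ashford Textiles S.p.A. (R1): 92% × 89% × 41% = 33.5708% of Wildmere Partners LP.
Chain via Oakhollow Foods Inc. → Granite Ventures LLC (R1): 100% × 11% × 14% = 1.54% of Wildmere Partners LP.
Direct interest in Wildmere Partners LP: 30%.
Aggregating (R3): 33.5708% + 1.54% + 30% = 65.1108%.
65.1108% exceeds the 20% threshold by 45.1108 percentage points.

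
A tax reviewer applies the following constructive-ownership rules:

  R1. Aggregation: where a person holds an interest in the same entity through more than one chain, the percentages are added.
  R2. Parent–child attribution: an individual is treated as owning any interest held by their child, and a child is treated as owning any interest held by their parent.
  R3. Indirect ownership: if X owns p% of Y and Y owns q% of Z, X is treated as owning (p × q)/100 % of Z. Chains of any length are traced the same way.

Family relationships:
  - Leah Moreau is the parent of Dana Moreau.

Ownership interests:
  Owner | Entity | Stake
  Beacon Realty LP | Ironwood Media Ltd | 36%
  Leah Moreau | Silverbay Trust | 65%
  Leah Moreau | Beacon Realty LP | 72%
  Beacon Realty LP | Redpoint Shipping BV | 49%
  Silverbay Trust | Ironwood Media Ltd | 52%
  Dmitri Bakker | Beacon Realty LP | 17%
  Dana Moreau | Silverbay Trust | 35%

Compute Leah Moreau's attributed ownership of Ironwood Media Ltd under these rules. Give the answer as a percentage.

77.92%

By parent–child attribution (R2), Leah Moreau is treated as also owning Dana Moreau's interest in Silverbay Trust, giving 65% + 35% = 100%.
Chain via Beacon Realty LP (R3): 72% × 36% = 25.92% of Ironwood Media Ltd.
Chain via Silverbay Trust (R3): 100% × 52% = 52% of Ironwood Media Ltd.
Aggregating (R1): 25.92% + 52% = 77.92%.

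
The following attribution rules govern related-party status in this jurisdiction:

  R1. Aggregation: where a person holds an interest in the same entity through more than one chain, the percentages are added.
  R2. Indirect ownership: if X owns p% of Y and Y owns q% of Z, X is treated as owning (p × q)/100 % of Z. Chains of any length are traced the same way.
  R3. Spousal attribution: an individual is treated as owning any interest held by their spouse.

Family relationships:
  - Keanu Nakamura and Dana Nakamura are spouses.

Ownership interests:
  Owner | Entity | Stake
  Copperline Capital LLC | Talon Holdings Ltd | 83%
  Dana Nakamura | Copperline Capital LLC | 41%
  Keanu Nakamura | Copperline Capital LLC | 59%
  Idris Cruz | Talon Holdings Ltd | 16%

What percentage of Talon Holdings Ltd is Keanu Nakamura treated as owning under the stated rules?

By spousal attribution (R3), Keanu Nakamura is treated as also owning Dana Nakamura's interest in Copperline Capital LLC, giving 59% + 41% = 100%.
Chain via Copperline Capital LLC (R2): 100% × 83% = 83% of Talon Holdings Ltd.

83%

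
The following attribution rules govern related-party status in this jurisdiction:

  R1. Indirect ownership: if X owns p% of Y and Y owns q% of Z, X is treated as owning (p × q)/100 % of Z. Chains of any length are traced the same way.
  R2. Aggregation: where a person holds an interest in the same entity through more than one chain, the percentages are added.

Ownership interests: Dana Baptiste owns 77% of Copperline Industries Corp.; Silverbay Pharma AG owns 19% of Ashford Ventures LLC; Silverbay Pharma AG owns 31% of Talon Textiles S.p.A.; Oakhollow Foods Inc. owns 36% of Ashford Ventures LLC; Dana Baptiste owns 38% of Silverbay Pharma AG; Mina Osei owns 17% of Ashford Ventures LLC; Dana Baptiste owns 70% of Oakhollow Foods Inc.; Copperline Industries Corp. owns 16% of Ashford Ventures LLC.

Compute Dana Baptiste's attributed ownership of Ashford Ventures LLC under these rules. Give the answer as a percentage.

Chain via Silverbay Pharma AG (R1): 38% × 19% = 7.22% of Ashford Ventures LLC.
Chain via Copperline Industries Corp. (R1): 77% × 16% = 12.32% of Ashford Ventures LLC.
Chain via Oakhollow Foods Inc. (R1): 70% × 36% = 25.2% of Ashford Ventures LLC.
Aggregating (R2): 7.22% + 12.32% + 25.2% = 44.74%.

44.74%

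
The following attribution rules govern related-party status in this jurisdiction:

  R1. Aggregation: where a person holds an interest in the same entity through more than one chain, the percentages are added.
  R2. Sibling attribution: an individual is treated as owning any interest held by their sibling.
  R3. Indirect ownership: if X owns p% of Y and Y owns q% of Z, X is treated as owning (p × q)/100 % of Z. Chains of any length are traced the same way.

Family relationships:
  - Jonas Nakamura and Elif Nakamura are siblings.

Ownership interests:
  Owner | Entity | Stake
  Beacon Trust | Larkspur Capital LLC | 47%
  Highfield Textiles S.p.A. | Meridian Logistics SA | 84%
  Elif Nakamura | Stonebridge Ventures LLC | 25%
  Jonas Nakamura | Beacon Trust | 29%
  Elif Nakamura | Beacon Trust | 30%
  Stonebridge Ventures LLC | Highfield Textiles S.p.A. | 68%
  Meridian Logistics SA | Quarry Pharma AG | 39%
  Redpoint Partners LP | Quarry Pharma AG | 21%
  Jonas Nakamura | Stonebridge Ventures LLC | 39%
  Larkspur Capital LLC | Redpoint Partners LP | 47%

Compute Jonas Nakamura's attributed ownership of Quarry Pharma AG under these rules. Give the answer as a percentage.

16.994103%

By sibling attribution (R2), Jonas Nakamura is treated as also owning Elif Nakamura's interest in Beacon Trust, giving 29% + 30% = 59%.
By sibling attribution (R2), Jonas Nakamura is treated as also owning Elif Nakamura's interest in Stonebridge Ventures LLC, giving 39% + 25% = 64%.
Chain via Beacon Trust → Larkspur Capital LLC → Redpoint Partners LP (R3): 59% × 47% × 47% × 21% = 2.736951% of Quarry Pharma AG.
Chain via Stonebridge Ventures LLC → Highfield Textiles S.p.A. → Meridian Logistics SA (R3): 64% × 68% × 84% × 39% = 14.257152% of Quarry Pharma AG.
Aggregating (R1): 2.736951% + 14.257152% = 16.994103%.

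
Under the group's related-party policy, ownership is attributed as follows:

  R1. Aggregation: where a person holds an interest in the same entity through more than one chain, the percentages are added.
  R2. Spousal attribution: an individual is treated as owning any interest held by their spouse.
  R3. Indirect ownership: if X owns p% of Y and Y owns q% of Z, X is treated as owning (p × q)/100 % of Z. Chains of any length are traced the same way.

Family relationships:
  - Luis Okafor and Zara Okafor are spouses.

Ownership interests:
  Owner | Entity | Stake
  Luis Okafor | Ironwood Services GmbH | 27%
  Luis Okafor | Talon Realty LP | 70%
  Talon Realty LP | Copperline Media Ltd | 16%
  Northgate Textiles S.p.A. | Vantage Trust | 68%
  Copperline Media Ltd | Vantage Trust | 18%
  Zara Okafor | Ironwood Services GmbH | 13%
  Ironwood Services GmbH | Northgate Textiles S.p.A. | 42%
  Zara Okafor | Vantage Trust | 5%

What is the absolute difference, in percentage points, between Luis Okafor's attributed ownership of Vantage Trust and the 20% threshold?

1.56

By spousal attribution (R2), Luis Okafor is treated as also owning Zara Okafor's interest in Ironwood Services GmbH, giving 27% + 13% = 40%.
By spousal attribution (R2), Luis Okafor is treated as owning Zara Okafor's 5% interest in Vantage Trust.
Chain via Ironwood Services GmbH → Northgate Textiles S.p.A. (R3): 40% × 42% × 68% = 11.424% of Vantage Trust.
Chain via Talon Realty LP → Copperline Media Ltd (R3): 70% × 16% × 18% = 2.016% of Vantage Trust.
Direct interest in Vantage Trust: 5%.
Aggregating (R1): 11.424% + 2.016% + 5% = 18.44%.
18.44% falls short of the 20% threshold by 1.56 percentage points.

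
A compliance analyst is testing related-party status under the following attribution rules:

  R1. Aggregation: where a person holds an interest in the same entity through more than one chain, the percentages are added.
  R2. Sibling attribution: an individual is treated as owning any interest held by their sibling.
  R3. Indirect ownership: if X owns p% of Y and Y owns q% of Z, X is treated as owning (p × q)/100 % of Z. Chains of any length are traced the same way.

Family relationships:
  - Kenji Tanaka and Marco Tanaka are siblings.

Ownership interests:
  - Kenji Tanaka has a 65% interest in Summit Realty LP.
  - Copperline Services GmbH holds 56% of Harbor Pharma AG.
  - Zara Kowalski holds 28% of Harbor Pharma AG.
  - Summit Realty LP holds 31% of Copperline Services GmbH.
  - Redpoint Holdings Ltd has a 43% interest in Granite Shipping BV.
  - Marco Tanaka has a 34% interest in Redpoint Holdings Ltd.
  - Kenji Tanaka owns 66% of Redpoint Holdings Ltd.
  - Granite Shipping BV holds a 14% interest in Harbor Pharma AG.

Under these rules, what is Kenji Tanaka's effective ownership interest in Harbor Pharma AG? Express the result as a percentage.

17.304%

By sibling attribution (R2), Kenji Tanaka is treated as also owning Marco Tanaka's interest in Redpoint Holdings Ltd, giving 66% + 34% = 100%.
Chain via Summit Realty LP → Copperline Services GmbH (R3): 65% × 31% × 56% = 11.284% of Harbor Pharma AG.
Chain via Redpoint Holdings Ltd → Granite Shipping BV (R3): 100% × 43% × 14% = 6.02% of Harbor Pharma AG.
Aggregating (R1): 11.284% + 6.02% = 17.304%.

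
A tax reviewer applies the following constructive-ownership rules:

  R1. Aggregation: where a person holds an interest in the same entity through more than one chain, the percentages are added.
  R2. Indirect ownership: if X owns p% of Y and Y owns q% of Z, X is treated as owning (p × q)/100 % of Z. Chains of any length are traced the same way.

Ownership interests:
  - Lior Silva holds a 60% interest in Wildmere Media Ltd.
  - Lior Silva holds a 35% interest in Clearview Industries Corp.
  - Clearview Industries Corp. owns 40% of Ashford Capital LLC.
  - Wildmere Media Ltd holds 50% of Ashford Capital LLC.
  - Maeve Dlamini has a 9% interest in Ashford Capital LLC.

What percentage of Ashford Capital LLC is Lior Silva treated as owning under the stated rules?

44%

Chain via Wildmere Media Ltd (R2): 60% × 50% = 30% of Ashford Capital LLC.
Chain via Clearview Industries Corp. (R2): 35% × 40% = 14% of Ashford Capital LLC.
Aggregating (R1): 30% + 14% = 44%.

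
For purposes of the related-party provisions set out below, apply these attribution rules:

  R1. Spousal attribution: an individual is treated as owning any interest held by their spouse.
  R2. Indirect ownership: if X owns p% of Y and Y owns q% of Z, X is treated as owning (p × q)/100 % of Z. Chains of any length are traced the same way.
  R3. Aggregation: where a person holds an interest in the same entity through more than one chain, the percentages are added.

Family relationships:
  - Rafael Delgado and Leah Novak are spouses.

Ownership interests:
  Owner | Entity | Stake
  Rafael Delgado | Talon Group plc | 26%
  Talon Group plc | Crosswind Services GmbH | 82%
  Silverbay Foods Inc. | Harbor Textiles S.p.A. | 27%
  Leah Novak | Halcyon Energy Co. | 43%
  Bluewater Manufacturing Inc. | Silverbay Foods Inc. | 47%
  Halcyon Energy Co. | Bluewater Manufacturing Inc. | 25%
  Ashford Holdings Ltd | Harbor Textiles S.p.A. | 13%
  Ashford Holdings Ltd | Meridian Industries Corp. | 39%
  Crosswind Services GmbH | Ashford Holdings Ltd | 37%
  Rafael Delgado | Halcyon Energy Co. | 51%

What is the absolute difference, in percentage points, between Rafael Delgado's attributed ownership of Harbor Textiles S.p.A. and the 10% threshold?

5.992358

By spousal attribution (R1), Rafael Delgado is treated as also owning Leah Novak's interest in Halcyon Energy Co, giving 51% + 43% = 94%.
Chain via Halcyon Energy Co. → Bluewater Manufacturing Inc. → Silverbay Foods Inc. (R2): 94% × 25% × 47% × 27% = 2.98215% of Harbor Textiles S.p.A.
Chain via Talon Group plc → Crosswind Services GmbH → Ashford Holdings Ltd (R2): 26% × 82% × 37% × 13% = 1.025492% of Harbor Textiles S.p.A.
Aggregating (R3): 2.98215% + 1.025492% = 4.007642%.
4.007642% falls short of the 10% threshold by 5.992358 percentage points.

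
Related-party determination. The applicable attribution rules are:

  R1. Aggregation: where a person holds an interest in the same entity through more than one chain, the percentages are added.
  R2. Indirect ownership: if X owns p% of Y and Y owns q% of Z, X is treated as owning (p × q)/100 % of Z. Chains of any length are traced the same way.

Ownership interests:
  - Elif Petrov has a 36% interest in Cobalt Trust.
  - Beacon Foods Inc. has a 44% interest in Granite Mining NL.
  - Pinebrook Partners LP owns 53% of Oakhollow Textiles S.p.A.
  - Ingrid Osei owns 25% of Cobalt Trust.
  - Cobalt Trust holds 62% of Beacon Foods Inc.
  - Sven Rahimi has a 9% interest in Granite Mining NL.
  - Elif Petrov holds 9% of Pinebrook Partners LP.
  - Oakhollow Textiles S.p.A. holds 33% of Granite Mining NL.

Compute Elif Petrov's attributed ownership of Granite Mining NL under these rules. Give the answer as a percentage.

11.3949%

Chain via Cobalt Trust → Beacon Foods Inc. (R2): 36% × 62% × 44% = 9.8208% of Granite Mining NL.
Chain via Pinebrook Partners LP → Oakhollow Textiles S.p.A. (R2): 9% × 53% × 33% = 1.5741% of Granite Mining NL.
Aggregating (R1): 9.8208% + 1.5741% = 11.3949%.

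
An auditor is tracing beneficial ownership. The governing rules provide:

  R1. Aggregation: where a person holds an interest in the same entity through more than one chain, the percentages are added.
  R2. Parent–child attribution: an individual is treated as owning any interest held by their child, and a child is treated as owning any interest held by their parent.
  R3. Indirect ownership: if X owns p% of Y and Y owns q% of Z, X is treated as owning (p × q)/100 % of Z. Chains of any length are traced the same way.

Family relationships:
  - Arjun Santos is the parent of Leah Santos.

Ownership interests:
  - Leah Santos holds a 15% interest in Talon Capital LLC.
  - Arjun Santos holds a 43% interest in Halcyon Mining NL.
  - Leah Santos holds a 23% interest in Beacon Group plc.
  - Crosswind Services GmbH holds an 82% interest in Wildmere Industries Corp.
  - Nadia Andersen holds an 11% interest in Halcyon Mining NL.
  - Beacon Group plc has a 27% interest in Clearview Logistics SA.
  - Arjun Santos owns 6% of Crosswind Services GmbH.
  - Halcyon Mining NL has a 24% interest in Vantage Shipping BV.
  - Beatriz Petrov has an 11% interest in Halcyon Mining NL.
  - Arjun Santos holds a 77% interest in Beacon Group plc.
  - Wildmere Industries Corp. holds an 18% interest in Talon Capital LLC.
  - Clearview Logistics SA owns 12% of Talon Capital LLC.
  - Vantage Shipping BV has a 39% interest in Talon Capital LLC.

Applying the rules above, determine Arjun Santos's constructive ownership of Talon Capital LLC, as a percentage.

By parent–child attribution (R2), Arjun Santos is treated as also owning Leah Santos's interest in Beacon Group plc, giving 77% + 23% = 100%.
By parent–child attribution (R2), Arjun Santos is treated as owning Leah Santos's 15% interest in Talon Capital LLC.
Chain via Beacon Group plc → Clearview Logistics SA (R3): 100% × 27% × 12% = 3.24% of Talon Capital LLC.
Chain via Halcyon Mining NL → Vantage Shipping BV (R3): 43% × 24% × 39% = 4.0248% of Talon Capital LLC.
Chain via Crosswind Services GmbH → Wildmere Industries Corp. (R3): 6% × 82% × 18% = 0.8856% of Talon Capital LLC.
Direct interest in Talon Capital LLC: 15%.
Aggregating (R1): 3.24% + 4.0248% + 0.8856% + 15% = 23.1504%.

23.1504%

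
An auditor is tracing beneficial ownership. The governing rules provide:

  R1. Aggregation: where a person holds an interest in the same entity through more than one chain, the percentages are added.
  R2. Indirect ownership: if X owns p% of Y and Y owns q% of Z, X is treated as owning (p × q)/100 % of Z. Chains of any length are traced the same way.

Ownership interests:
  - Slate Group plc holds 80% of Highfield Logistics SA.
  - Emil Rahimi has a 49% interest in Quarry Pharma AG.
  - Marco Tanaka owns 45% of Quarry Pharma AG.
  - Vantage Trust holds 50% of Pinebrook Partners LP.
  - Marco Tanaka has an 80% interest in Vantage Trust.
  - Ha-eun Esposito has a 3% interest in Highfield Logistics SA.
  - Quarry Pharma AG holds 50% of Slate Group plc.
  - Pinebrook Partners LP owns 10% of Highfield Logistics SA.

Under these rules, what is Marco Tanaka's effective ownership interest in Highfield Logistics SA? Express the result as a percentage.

Chain via Quarry Pharma AG → Slate Group plc (R2): 45% × 50% × 80% = 18% of Highfield Logistics SA.
Chain via Vantage Trust → Pinebrook Partners LP (R2): 80% × 50% × 10% = 4% of Highfield Logistics SA.
Aggregating (R1): 18% + 4% = 22%.

22%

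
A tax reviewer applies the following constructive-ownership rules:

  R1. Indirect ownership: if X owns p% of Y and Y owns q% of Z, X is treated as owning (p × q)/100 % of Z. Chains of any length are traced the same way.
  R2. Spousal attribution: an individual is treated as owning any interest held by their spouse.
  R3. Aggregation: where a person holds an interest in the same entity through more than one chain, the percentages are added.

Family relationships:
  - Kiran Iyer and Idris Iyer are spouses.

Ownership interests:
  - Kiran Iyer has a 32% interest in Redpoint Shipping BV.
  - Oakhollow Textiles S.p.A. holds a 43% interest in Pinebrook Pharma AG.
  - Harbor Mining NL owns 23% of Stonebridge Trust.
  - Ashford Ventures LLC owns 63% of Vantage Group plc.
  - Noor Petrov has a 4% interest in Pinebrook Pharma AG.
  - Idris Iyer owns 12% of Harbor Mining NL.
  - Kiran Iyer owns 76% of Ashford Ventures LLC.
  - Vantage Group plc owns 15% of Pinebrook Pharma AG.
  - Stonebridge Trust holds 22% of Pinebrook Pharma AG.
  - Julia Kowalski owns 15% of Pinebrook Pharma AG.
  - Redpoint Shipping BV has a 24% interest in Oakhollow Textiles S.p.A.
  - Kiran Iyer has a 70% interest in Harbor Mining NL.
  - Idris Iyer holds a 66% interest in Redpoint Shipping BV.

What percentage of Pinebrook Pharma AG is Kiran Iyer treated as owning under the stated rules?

21.4448%

By spousal attribution (R2), Kiran Iyer is treated as also owning Idris Iyer's interest in Harbor Mining NL, giving 70% + 12% = 82%.
By spousal attribution (R2), Kiran Iyer is treated as also owning Idris Iyer's interest in Redpoint Shipping BV, giving 32% + 66% = 98%.
Chain via Harbor Mining NL → Stonebridge Trust (R1): 82% × 23% × 22% = 4.1492% of Pinebrook Pharma AG.
Chain via Redpoint Shipping BV → Oakhollow Textiles S.p.A. (R1): 98% × 24% × 43% = 10.1136% of Pinebrook Pharma AG.
Chain via Ashford Ventures LLC → Vantage Group plc (R1): 76% × 63% × 15% = 7.182% of Pinebrook Pharma AG.
Aggregating (R3): 4.1492% + 10.1136% + 7.182% = 21.4448%.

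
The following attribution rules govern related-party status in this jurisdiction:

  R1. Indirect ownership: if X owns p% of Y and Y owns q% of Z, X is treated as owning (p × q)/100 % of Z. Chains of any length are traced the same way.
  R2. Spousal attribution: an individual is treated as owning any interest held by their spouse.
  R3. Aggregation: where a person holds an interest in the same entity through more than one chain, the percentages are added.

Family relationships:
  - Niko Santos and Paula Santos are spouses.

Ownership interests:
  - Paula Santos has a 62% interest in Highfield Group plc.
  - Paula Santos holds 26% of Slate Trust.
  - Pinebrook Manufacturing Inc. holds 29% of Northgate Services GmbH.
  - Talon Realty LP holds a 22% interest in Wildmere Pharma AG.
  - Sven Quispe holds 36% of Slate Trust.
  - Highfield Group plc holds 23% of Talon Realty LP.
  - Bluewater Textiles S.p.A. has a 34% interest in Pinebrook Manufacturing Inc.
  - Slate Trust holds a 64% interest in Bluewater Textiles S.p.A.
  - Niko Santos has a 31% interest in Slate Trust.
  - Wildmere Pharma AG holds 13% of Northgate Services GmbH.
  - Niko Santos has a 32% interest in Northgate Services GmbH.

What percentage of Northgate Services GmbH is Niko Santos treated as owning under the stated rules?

36.004764%

By spousal attribution (R2), Niko Santos is treated as also owning Paula Santos's interest in Slate Trust, giving 31% + 26% = 57%.
By spousal attribution (R2), Niko Santos is treated as owning Paula Santos's 62% interest in Highfield Group plc.
Chain via Slate Trust → Bluewater Textiles S.p.A. → Pinebrook Manufacturing Inc. (R1): 57% × 64% × 34% × 29% = 3.596928% of Northgate Services GmbH.
Direct interest in Northgate Services GmbH: 32%.
Chain via Highfield Group plc → Talon Realty LP → Wildmere Pharma AG (R1): 62% × 23% × 22% × 13% = 0.407836% of Northgate Services GmbH.
Aggregating (R3): 3.596928% + 32% + 0.407836% = 36.004764%.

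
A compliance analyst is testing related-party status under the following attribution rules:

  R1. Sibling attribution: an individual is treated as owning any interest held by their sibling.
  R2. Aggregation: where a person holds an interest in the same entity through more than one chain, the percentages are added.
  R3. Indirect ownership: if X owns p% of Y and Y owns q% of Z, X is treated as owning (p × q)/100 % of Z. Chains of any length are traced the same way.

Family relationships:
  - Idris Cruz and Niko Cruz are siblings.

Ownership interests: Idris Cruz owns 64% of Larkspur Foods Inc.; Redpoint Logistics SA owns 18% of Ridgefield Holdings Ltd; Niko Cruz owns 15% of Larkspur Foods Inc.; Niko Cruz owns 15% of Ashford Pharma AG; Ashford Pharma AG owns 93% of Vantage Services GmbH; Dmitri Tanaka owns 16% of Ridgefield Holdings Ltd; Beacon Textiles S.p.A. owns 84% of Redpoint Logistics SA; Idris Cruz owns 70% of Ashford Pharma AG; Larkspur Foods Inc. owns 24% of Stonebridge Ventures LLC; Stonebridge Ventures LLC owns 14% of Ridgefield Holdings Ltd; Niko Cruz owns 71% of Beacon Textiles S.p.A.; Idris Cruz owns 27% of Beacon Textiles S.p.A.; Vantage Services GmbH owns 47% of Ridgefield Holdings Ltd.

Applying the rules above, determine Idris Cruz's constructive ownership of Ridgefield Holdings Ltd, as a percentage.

By sibling attribution (R1), Idris Cruz is treated as also owning Niko Cruz's interest in Ashford Pharma AG, giving 70% + 15% = 85%.
By sibling attribution (R1), Idris Cruz is treated as also owning Niko Cruz's interest in Beacon Textiles S.p.A, giving 27% + 71% = 98%.
By sibling attribution (R1), Idris Cruz is treated as also owning Niko Cruz's interest in Larkspur Foods Inc, giving 64% + 15% = 79%.
Chain via Ashford Pharma AG → Vantage Services GmbH (R3): 85% × 93% × 47% = 37.1535% of Ridgefield Holdings Ltd.
Chain via Beacon Textiles S.p.A. → Redpoint Logistics SA (R3): 98% × 84% × 18% = 14.8176% of Ridgefield Holdings Ltd.
Chain via Larkspur Foods Inc. → Stonebridge Ventures LLC (R3): 79% × 24% × 14% = 2.6544% of Ridgefield Holdings Ltd.
Aggregating (R2): 37.1535% + 14.8176% + 2.6544% = 54.6255%.

54.6255%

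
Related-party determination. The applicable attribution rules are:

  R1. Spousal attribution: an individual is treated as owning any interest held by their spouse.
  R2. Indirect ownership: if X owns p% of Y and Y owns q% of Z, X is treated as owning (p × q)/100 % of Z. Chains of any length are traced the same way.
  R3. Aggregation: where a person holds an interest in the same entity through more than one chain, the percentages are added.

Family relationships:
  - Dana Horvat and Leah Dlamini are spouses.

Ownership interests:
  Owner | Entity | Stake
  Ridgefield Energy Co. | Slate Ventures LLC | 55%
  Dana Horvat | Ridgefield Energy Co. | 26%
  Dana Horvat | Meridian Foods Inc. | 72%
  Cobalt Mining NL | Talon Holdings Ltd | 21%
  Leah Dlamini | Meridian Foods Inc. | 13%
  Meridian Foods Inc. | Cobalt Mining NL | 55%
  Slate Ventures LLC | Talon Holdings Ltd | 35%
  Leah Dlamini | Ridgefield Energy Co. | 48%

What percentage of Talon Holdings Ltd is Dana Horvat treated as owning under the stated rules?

By spousal attribution (R1), Dana Horvat is treated as also owning Leah Dlamini's interest in Meridian Foods Inc, giving 72% + 13% = 85%.
By spousal attribution (R1), Dana Horvat is treated as also owning Leah Dlamini's interest in Ridgefield Energy Co, giving 26% + 48% = 74%.
Chain via Meridian Foods Inc. → Cobalt Mining NL (R2): 85% × 55% × 21% = 9.8175% of Talon Holdings Ltd.
Chain via Ridgefield Energy Co. → Slate Ventures LLC (R2): 74% × 55% × 35% = 14.245% of Talon Holdings Ltd.
Aggregating (R3): 9.8175% + 14.245% = 24.0625%.

24.0625%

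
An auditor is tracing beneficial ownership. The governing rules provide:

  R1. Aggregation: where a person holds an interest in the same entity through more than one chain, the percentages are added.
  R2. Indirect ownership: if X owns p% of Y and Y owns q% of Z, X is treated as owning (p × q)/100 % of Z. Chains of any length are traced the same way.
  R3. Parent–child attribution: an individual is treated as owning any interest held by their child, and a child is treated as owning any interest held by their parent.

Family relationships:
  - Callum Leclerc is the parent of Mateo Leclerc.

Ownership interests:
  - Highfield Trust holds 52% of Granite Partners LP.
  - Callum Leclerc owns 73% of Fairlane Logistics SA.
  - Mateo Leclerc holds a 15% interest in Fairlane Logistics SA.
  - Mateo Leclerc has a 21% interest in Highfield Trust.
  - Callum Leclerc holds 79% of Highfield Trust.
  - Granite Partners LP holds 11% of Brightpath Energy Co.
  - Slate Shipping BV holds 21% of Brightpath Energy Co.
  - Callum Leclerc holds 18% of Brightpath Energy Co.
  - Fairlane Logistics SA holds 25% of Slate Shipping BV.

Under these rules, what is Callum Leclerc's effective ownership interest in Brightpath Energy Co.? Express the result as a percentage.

28.34%

By parent–child attribution (R3), Callum Leclerc is treated as also owning Mateo Leclerc's interest in Highfield Trust, giving 79% + 21% = 100%.
By parent–child attribution (R3), Callum Leclerc is treated as also owning Mateo Leclerc's interest in Fairlane Logistics SA, giving 73% + 15% = 88%.
Chain via Highfield Trust → Granite Partners LP (R2): 100% × 52% × 11% = 5.72% of Brightpath Energy Co.
Chain via Fairlane Logistics SA → Slate Shipping BV (R2): 88% × 25% × 21% = 4.62% of Brightpath Energy Co.
Direct interest in Brightpath Energy Co: 18%.
Aggregating (R1): 5.72% + 4.62% + 18% = 28.34%.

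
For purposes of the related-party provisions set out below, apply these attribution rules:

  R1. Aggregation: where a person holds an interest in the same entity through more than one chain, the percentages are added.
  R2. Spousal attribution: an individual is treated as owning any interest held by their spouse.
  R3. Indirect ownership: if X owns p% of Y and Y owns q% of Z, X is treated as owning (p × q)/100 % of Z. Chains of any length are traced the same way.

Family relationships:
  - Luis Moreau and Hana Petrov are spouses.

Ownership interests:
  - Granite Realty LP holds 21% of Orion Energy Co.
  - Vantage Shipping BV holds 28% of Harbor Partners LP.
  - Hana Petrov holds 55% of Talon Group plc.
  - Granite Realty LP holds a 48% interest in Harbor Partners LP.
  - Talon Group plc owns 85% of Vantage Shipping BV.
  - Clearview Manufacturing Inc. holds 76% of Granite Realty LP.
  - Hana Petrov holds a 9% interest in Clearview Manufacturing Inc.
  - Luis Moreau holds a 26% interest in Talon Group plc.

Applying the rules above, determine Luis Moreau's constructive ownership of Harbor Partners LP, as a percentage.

22.5612%

By spousal attribution (R2), Luis Moreau is treated as also owning Hana Petrov's interest in Talon Group plc, giving 26% + 55% = 81%.
By spousal attribution (R2), Luis Moreau is treated as owning Hana Petrov's 9% interest in Clearview Manufacturing Inc.
Chain via Talon Group plc → Vantage Shipping BV (R3): 81% × 85% × 28% = 19.278% of Harbor Partners LP.
Chain via Clearview Manufacturing Inc. → Granite Realty LP (R3): 9% × 76% × 48% = 3.2832% of Harbor Partners LP.
Aggregating (R1): 19.278% + 3.2832% = 22.5612%.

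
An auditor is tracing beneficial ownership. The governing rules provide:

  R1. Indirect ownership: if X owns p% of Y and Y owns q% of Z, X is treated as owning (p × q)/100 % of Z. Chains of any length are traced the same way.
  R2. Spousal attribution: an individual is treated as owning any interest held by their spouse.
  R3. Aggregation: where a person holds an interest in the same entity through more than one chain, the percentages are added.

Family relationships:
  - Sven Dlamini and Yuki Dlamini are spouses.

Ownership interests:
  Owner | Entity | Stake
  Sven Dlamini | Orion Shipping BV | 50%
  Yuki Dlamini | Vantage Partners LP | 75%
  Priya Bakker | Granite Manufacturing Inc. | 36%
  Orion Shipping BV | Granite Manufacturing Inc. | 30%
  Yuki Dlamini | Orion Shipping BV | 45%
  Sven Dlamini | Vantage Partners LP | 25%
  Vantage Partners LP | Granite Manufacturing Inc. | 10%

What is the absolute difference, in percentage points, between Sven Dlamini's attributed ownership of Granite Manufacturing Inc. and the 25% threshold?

By spousal attribution (R2), Sven Dlamini is treated as also owning Yuki Dlamini's interest in Vantage Partners LP, giving 25% + 75% = 100%.
By spousal attribution (R2), Sven Dlamini is treated as also owning Yuki Dlamini's interest in Orion Shipping BV, giving 50% + 45% = 95%.
Chain via Vantage Partners LP (R1): 100% × 10% = 10% of Granite Manufacturing Inc.
Chain via Orion Shipping BV (R1): 95% × 30% = 28.5% of Granite Manufacturing Inc.
Aggregating (R3): 10% + 28.5% = 38.5%.
38.5% exceeds the 25% threshold by 13.5 percentage points.

13.5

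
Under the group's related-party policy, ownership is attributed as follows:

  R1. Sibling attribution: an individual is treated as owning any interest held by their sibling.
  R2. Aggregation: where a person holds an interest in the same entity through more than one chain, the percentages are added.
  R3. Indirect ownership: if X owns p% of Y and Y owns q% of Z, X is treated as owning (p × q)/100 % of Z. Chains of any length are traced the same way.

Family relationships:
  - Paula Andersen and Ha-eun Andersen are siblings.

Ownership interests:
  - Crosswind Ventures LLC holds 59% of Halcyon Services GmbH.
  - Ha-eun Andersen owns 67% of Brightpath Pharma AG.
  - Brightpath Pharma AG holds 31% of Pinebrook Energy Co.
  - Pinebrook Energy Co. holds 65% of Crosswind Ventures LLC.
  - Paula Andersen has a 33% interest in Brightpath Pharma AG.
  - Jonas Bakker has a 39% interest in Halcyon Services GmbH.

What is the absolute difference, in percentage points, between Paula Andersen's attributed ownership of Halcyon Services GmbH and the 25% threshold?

13.1115

By sibling attribution (R1), Paula Andersen is treated as also owning Ha-eun Andersen's interest in Brightpath Pharma AG, giving 33% + 67% = 100%.
Chain via Brightpath Pharma AG → Pinebrook Energy Co. → Crosswind Ventures LLC (R3): 100% × 31% × 65% × 59% = 11.8885% of Halcyon Services GmbH.
11.8885% falls short of the 25% threshold by 13.1115 percentage points.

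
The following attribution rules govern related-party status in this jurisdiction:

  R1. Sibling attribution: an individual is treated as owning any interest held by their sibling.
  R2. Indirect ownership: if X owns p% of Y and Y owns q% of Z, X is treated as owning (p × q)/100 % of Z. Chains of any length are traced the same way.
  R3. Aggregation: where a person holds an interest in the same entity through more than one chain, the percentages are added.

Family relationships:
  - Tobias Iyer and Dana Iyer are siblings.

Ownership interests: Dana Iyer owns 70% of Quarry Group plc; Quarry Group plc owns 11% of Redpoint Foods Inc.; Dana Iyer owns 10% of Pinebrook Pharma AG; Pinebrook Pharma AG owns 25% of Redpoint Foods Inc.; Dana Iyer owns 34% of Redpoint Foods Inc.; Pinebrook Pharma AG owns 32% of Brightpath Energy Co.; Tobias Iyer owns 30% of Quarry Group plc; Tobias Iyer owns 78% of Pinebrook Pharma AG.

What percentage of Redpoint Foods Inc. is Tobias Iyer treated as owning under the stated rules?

67%

By sibling attribution (R1), Tobias Iyer is treated as also owning Dana Iyer's interest in Pinebrook Pharma AG, giving 78% + 10% = 88%.
By sibling attribution (R1), Tobias Iyer is treated as also owning Dana Iyer's interest in Quarry Group plc, giving 30% + 70% = 100%.
By sibling attribution (R1), Tobias Iyer is treated as owning Dana Iyer's 34% interest in Redpoint Foods Inc.
Chain via Pinebrook Pharma AG (R2): 88% × 25% = 22% of Redpoint Foods Inc.
Chain via Quarry Group plc (R2): 100% × 11% = 11% of Redpoint Foods Inc.
Direct interest in Redpoint Foods Inc: 34%.
Aggregating (R3): 22% + 11% + 34% = 67%.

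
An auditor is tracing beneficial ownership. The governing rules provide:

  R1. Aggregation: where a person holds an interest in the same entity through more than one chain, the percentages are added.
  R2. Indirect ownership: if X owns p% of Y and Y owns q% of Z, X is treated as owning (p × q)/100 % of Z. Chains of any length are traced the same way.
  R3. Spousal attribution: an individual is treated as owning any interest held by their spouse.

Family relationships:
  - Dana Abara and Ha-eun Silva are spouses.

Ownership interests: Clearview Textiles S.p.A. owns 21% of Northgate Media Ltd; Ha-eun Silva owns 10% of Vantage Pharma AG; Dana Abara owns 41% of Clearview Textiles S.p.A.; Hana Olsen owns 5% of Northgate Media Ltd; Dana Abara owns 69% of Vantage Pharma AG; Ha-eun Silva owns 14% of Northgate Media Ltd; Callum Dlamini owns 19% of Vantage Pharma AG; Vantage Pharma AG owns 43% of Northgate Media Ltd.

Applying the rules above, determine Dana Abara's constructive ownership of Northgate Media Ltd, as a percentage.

By spousal attribution (R3), Dana Abara is treated as also owning Ha-eun Silva's interest in Vantage Pharma AG, giving 69% + 10% = 79%.
By spousal attribution (R3), Dana Abara is treated as owning Ha-eun Silva's 14% interest in Northgate Media Ltd.
Chain via Vantage Pharma AG (R2): 79% × 43% = 33.97% of Northgate Media Ltd.
Chain via Clearview Textiles S.p.A. (R2): 41% × 21% = 8.61% of Northgate Media Ltd.
Direct interest in Northgate Media Ltd: 14%.
Aggregating (R1): 33.97% + 8.61% + 14% = 56.58%.

56.58%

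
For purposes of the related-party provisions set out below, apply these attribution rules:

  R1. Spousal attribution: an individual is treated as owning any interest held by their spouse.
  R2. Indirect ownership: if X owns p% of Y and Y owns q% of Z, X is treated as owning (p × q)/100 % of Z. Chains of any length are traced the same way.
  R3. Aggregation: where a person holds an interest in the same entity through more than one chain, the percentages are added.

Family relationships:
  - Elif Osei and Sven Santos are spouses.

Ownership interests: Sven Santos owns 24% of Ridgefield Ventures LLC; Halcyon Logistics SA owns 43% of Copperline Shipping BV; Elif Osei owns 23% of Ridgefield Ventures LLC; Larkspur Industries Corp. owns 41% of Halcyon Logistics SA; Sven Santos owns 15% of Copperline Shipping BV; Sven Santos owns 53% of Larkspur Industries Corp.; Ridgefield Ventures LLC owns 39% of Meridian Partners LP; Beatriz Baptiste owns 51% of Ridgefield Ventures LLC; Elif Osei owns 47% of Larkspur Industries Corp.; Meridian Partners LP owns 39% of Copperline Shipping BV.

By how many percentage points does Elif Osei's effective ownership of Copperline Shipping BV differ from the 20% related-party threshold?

19.7787

By spousal attribution (R1), Elif Osei is treated as also owning Sven Santos's interest in Larkspur Industries Corp, giving 47% + 53% = 100%.
By spousal attribution (R1), Elif Osei is treated as also owning Sven Santos's interest in Ridgefield Ventures LLC, giving 23% + 24% = 47%.
By spousal attribution (R1), Elif Osei is treated as owning Sven Santos's 15% interest in Copperline Shipping BV.
Chain via Larkspur Industries Corp. → Halcyon Logistics SA (R2): 100% × 41% × 43% = 17.63% of Copperline Shipping BV.
Chain via Ridgefield Ventures LLC → Meridian Partners LP (R2): 47% × 39% × 39% = 7.1487% of Copperline Shipping BV.
Direct interest in Copperline Shipping BV: 15%.
Aggregating (R3): 17.63% + 7.1487% + 15% = 39.7787%.
39.7787% exceeds the 20% threshold by 19.7787 percentage points.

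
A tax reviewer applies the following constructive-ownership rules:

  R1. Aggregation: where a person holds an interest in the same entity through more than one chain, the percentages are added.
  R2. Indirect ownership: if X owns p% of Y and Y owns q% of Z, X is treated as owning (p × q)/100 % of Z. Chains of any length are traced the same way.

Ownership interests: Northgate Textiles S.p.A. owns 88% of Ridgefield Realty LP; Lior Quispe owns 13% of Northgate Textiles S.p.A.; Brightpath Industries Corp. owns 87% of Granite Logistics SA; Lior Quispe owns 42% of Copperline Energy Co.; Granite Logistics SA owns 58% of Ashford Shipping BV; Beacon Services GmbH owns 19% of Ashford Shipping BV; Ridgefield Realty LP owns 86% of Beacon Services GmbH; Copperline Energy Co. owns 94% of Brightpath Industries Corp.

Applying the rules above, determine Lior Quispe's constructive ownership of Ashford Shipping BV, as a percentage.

Chain via Northgate Textiles S.p.A. → Ridgefield Realty LP → Beacon Services GmbH (R2): 13% × 88% × 86% × 19% = 1.869296% of Ashford Shipping BV.
Chain via Copperline Energy Co. → Brightpath Industries Corp. → Granite Logistics SA (R2): 42% × 94% × 87% × 58% = 19.921608% of Ashford Shipping BV.
Aggregating (R1): 1.869296% + 19.921608% = 21.790904%.

21.790904%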